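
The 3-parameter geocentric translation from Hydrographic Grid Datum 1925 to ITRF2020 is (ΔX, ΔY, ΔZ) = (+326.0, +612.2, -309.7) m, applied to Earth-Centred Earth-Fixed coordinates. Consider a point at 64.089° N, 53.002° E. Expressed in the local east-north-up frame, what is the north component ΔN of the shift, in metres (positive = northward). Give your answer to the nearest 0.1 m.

At φ = 64.089°, λ = 53.002°: sin φ = 0.899474, cos φ = 0.436974, sin λ = 0.798657, cos λ = 0.601787.
ΔN = −sin φ cos λ·ΔX − sin φ sin λ·ΔY + cos φ·ΔZ = −(0.899474)(0.601787)(326.0) − (0.899474)(0.798657)(612.2) + (0.436974)(-309.7) = -751.58 m.

ΔN = -751.6 m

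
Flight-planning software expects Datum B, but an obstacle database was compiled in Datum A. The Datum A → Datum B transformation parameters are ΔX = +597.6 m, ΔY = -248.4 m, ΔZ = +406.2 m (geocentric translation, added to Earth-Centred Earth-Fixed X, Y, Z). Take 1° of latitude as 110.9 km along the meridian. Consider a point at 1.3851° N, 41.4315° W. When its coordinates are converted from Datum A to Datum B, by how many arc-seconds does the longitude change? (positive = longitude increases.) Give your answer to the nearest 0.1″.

Δλ = 6.8″

sin φ = 0.024172, cos φ = 0.999708, sin λ = -0.661724, cos λ = 0.749747.
East component: ΔE = −sin λ·ΔX + cos λ·ΔY = −(-0.661724)(597.6) + (0.749747)(-248.4) = 209.21 m.
1° of latitude spans 110900 m; at latitude φ, 1° of longitude spans that × cos φ = 110867.6 m, so Δλ = 209.21 / 110867.6 × 3600 = 6.793″.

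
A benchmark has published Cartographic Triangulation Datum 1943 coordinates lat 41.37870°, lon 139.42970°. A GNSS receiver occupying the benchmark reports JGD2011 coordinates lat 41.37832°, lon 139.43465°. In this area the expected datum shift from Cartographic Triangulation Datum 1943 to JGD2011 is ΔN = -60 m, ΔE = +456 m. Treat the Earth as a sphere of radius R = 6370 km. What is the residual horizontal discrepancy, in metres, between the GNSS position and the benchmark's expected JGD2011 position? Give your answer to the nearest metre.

47 m

Observed coordinate differences: Δφ = -0.00038°, Δλ = +0.00495°.
Converting to metres (1° lat = 111177 m, cos φ = 0.750357): observed ΔN = -42.2 m, observed ΔE = 412.9 m.
Subtracting the expected shift leaves a residual of -42.2 − (-60) = 17.8 m north and 412.9 − (456) = -43.1 m east.
Residual distance = √(17.8² + (-43.1)²) = 46.6 m.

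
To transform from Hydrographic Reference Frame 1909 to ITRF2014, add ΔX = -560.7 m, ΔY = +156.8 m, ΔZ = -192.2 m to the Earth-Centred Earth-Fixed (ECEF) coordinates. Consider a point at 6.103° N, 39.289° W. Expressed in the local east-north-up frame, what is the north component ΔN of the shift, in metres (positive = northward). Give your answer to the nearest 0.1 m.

The local north axis is (−sin φ cos λ, −sin φ sin λ, cos φ), giving ΔN = 46.137 + 10.556 − 191.111 = -134.42 m.

ΔN = -134.4 m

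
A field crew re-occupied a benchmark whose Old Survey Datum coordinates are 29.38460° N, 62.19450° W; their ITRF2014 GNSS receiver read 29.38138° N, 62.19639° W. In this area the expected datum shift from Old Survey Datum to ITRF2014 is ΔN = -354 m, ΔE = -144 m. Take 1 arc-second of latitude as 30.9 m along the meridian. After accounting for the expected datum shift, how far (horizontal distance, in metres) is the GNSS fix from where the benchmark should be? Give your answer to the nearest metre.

Observed coordinate differences: Δφ = -0.00322°, Δλ = -0.00189°.
Converting to metres (1° lat = 111240 m, cos φ = 0.871346): observed ΔN = -358.2 m, observed ΔE = -183.2 m.
Subtracting the expected shift leaves a residual of -358.2 − (-354) = -4.2 m north and -183.2 − (-144) = -39.2 m east.
Residual distance = √((-4.2)² + (-39.2)²) = 39.4 m.

39 m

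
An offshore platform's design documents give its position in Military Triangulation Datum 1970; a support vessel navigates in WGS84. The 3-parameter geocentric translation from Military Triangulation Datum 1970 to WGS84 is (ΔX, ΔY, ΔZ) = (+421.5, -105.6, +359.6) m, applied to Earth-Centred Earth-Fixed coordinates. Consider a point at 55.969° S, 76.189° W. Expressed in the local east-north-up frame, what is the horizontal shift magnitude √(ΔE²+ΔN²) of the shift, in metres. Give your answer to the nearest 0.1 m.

The local east axis at (φ, λ) is (−sin λ, cos λ, 0), so ΔE = −sin(-76.189°)·421.5 + cos(-76.189°)·(-105.6) = 384.10 m.
The local north axis is (−sin φ cos λ, −sin φ sin λ, cos φ), giving ΔN = 83.388 + 84.984 + 201.247 = 369.62 m.
Horizontal magnitude = √(ΔE² + ΔN²) = √(384.10² + 369.62²) = 533.06 m.

533.1 m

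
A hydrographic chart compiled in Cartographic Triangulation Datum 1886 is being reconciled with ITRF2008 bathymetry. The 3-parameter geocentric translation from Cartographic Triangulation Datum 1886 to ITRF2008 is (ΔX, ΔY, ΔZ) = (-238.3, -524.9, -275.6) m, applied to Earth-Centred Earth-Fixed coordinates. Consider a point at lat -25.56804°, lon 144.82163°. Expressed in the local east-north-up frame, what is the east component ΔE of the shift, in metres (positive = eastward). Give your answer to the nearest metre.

ΔE = 566 m

At φ = -25.56804°, λ = 144.82163°: sin φ = -0.431583, cos φ = 0.902073, sin λ = 0.576124, cos λ = -0.817362.
ΔE = −sin λ·ΔX + cos λ·ΔY = −(0.576124)·(-238.3) + (-0.817362)·(-524.9) = 566.32 m.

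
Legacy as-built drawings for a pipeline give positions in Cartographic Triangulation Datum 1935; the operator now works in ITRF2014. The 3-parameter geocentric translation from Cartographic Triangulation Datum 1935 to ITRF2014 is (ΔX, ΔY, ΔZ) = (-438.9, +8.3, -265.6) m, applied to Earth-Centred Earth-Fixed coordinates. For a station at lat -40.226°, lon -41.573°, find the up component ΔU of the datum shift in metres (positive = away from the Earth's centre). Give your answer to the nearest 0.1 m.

At φ = -40.226°, λ = -41.573°: sin φ = -0.645804, cos φ = 0.763503, sin λ = -0.663574, cos λ = 0.748111.
ΔU = cos φ cos λ·ΔX + cos φ sin λ·ΔY + sin φ·ΔZ = (0.763503)(0.748111)(-438.9) + (0.763503)(-0.663574)(8.3) + (-0.645804)(-265.6) = -83.37 m.

ΔU = -83.4 m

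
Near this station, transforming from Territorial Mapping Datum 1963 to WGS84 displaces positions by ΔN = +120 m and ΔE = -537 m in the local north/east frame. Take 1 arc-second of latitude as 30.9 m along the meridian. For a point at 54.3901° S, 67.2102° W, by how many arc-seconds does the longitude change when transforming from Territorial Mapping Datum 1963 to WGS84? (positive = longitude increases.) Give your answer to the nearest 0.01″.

Δλ = -29.85″

At latitude -54.3901°, cos φ = 0.582263.
1″ of longitude at this latitude = 30.90 × cos φ = 17.9919 m, so Δλ = -537.0 / 17.9919 = -29.847″.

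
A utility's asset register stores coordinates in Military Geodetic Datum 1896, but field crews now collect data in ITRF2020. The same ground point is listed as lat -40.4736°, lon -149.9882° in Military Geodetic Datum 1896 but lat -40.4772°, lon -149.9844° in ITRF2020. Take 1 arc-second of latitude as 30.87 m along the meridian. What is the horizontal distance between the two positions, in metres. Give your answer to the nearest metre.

513 m

Δφ = -40.4772° − -40.4736° = -0.0036°; Δλ = -149.9844° − -149.9882° = +0.0038°.
1° of latitude = 3600 × 30.87 = 111132 m.
ΔN = Δφ × 111132 = -400.1 m; ΔE = Δλ × 111132 × cos(-40.4736°) = +0.0038 × 111132 × 0.760705 = 321.2 m.
Distance = √(ΔE² + ΔN²) = √(321.2² + (-400.1)²) = 513.1 m.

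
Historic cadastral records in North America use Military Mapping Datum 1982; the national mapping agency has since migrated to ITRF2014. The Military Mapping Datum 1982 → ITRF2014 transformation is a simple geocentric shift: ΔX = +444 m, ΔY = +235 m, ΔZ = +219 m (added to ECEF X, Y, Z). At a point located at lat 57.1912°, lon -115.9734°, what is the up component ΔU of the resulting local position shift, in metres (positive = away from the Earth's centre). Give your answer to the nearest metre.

ΔU = -36 m

The local up (radial) axis is (cos φ cos λ, cos φ sin λ, sin φ), giving ΔU = -105.361 − 114.471 + 184.066 = -35.77 m.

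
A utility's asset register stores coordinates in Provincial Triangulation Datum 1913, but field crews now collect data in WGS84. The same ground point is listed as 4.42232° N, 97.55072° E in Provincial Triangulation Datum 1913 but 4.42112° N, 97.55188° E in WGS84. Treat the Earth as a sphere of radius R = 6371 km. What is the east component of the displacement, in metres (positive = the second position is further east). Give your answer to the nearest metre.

Δφ = 4.42112° − 4.42232° = -0.00120°; Δλ = 97.55188° − 97.55072° = +0.00116°.
1° along a meridian = πR/180 = 111195 m.
ΔN = Δφ × 111195 = -133.4 m; ΔE = Δλ × 111195 × cos(4.42232°) = +0.00116 × 111195 × 0.997023 = 128.6 m.

ΔE = 129 m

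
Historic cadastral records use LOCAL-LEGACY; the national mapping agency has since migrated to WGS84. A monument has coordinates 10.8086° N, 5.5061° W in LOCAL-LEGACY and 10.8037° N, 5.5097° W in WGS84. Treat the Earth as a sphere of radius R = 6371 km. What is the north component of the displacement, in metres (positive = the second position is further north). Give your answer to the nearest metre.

ΔN = -545 m

Δφ = 10.8037° − 10.8086° = -0.0049°; Δλ = -5.5097° − -5.5061° = -0.0036°.
1° along a meridian = πR/180 = 111195 m.
ΔN = Δφ × 111195 = -544.9 m; ΔE = Δλ × 111195 × cos(10.8086°) = -0.0036 × 111195 × 0.982259 = -393.2 m.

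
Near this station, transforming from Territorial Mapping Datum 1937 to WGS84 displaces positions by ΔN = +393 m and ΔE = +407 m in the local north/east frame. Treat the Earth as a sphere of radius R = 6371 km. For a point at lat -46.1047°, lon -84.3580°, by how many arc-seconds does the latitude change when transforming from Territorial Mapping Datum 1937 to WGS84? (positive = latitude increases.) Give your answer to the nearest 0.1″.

Δφ = 12.7″

On a sphere of radius R, 1 rad of latitude = R, so Δφ = ΔN / R = 393.0 / 6371000 = 6.1686e-05 rad = 12.724″.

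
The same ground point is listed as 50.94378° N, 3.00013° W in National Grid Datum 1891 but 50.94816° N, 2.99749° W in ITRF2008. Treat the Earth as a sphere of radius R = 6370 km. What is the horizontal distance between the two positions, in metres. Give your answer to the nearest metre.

521 m

Δφ = 50.94816° − 50.94378° = +0.00438°; Δλ = -2.99749° − -3.00013° = +0.00264°.
1° along a meridian = πR/180 = 111177 m.
ΔN = Δφ × 111177 = 487.0 m; ΔE = Δλ × 111177 × cos(50.94378°) = +0.00264 × 111177 × 0.630083 = 184.9 m.
Distance = √(ΔE² + ΔN²) = √(184.9² + 487.0²) = 520.9 m.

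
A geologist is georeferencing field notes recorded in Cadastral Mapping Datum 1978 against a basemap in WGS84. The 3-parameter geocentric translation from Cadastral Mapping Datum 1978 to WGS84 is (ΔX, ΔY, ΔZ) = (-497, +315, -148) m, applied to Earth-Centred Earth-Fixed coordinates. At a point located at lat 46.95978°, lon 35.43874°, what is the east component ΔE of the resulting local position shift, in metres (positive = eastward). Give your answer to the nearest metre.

ΔE = 545 m

The local east axis at (φ, λ) is (−sin λ, cos λ, 0), so ΔE = −sin(35.43874°)·(-497) + cos(35.43874°)·315 = 544.82 m.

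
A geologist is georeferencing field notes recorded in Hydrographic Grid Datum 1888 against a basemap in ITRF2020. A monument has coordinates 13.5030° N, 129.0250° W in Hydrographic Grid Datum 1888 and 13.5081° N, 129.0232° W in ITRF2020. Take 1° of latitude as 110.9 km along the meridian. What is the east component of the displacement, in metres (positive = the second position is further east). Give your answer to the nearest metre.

ΔE = 194 m

Δφ = 13.5081° − 13.5030° = +0.0051°; Δλ = -129.0232° − -129.0250° = +0.0018°.
ΔN = Δφ × 110900 = 565.6 m; ΔE = Δλ × 110900 × cos(13.5030°) = +0.0018 × 110900 × 0.972358 = 194.1 m.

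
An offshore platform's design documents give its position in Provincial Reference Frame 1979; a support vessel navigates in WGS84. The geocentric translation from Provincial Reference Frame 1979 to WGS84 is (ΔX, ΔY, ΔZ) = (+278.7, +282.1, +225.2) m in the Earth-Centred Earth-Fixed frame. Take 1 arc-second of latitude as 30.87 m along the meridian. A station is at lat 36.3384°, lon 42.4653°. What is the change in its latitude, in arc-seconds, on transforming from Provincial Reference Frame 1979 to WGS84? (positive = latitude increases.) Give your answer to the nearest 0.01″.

sin φ = 0.592553, cos φ = 0.805531, sin λ = 0.675144, cos λ = 0.737686.
North component: ΔN = −sin φ cos λ·ΔX − sin φ sin λ·ΔY + cos φ·ΔZ = −(0.592553)(0.737686)(278.7) − (0.592553)(0.675144)(282.1) + (0.805531)(225.2) = -53.28 m.
1° of latitude spans 3600 × 30.87 = 111132 m, so Δφ = -53.28 / 111132 × 3600 = -1.726″.

Δφ = -1.73″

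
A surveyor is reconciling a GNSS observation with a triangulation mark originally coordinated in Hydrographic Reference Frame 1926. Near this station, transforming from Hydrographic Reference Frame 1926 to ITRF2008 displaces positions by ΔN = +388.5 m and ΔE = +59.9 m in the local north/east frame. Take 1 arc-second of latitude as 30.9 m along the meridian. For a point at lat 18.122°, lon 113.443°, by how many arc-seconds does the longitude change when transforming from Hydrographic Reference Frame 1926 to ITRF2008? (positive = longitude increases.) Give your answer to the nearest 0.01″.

Δλ = 2.04″

At latitude 18.122°, cos φ = 0.950396.
1″ of longitude at this latitude = 30.90 × cos φ = 29.3672 m, so Δλ = 59.9 / 29.3672 = 2.040″.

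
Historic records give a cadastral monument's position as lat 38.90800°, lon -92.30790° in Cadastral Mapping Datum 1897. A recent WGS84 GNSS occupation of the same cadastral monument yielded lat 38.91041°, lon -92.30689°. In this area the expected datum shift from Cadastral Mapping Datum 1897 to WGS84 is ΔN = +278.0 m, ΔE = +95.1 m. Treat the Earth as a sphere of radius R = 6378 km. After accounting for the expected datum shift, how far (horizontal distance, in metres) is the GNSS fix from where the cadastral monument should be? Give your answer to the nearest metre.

Observed coordinate differences: Δφ = +0.00241°, Δλ = +0.00101°.
Converting to metres (1° lat = 111317 m, cos φ = 0.778155): observed ΔN = 268.3 m, observed ΔE = 87.5 m.
Subtracting the expected shift leaves a residual of 268.3 − (278.0) = -9.7 m north and 87.5 − (95.1) = -7.6 m east.
Residual distance = √((-9.7)² + (-7.6)²) = 12.4 m.

12 m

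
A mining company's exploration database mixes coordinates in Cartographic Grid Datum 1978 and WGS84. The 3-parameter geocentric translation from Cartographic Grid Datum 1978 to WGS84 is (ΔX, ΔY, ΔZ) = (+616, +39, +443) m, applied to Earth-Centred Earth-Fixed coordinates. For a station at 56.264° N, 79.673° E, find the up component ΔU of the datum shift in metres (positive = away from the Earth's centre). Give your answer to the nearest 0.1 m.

ΔU = 451.0 m

The local up (radial) axis is (cos φ cos λ, cos φ sin λ, sin φ), giving ΔU = 61.328 + 21.308 + 368.401 = 451.04 m.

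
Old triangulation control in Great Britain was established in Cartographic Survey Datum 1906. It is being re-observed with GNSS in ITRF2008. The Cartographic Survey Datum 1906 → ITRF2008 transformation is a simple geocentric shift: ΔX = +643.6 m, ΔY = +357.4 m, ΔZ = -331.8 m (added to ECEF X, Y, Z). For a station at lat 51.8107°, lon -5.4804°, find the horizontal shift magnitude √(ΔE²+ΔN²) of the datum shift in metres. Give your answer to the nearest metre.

799 m

The local east axis at (φ, λ) is (−sin λ, cos λ, 0), so ΔE = −sin(-5.4804°)·643.6 + cos(-5.4804°)·357.4 = 417.23 m.
The local north axis is (−sin φ cos λ, −sin φ sin λ, cos φ), giving ΔN = -503.540 + 26.828 − 205.139 = -681.85 m.
Horizontal magnitude = √(ΔE² + ΔN²) = √(417.23² + (-681.85)²) = 799.38 m.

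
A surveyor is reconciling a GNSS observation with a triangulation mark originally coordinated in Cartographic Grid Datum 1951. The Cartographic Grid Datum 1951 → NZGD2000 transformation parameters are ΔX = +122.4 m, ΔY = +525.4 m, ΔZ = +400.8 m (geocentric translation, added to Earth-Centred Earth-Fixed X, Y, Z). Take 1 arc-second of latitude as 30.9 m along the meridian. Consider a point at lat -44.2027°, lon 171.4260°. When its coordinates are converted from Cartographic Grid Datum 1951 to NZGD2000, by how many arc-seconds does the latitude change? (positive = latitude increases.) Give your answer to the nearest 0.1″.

sin φ = -0.697199, cos φ = 0.716878, sin λ = 0.149087, cos λ = -0.988824.
North component: ΔN = −sin φ cos λ·ΔX − sin φ sin λ·ΔY + cos φ·ΔZ = −(-0.697199)(-0.988824)(122.4) − (-0.697199)(0.149087)(525.4) + (0.716878)(400.8) = 257.55 m.
1° of latitude spans 3600 × 30.90 = 111240 m, so Δφ = 257.55 / 111240 × 3600 = 8.335″.

Δφ = 8.3″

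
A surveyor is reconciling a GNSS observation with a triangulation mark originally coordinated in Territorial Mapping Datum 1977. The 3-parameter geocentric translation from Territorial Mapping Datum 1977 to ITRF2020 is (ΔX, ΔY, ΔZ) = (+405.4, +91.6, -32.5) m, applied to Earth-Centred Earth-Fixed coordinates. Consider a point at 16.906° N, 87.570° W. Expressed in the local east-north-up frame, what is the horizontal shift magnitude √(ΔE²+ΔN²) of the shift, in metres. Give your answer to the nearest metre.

409 m

At φ = 16.906°, λ = -87.570°: sin φ = 0.290802, cos φ = 0.956783, sin λ = -0.999101, cos λ = 0.042399.
ΔE = −sin λ·ΔX + cos λ·ΔY = −(-0.999101)·(405.4) + (0.042399)·(91.6) = 408.92 m.
ΔN = −sin φ cos λ·ΔX − sin φ sin λ·ΔY + cos φ·ΔZ = −(0.290802)(0.042399)(405.4) − (0.290802)(-0.999101)(91.6) + (0.956783)(-32.5) = -9.48 m.
Horizontal magnitude = √(ΔE² + ΔN²) = √(408.92² + (-9.48)²) = 409.03 m.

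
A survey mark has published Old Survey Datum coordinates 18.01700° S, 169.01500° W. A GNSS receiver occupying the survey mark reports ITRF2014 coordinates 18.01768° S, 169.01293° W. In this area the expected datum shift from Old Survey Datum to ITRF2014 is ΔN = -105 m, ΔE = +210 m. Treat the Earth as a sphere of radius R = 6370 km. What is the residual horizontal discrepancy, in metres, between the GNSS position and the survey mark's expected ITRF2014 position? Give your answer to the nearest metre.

31 m

Observed coordinate differences: Δφ = -0.00068°, Δλ = +0.00207°.
Converting to metres (1° lat = 111177 m, cos φ = 0.950965): observed ΔN = -75.6 m, observed ΔE = 218.9 m.
Subtracting the expected shift leaves a residual of -75.6 − (-105) = 29.4 m north and 218.9 − (210) = 8.9 m east.
Residual distance = √(29.4² + 8.9²) = 30.7 m.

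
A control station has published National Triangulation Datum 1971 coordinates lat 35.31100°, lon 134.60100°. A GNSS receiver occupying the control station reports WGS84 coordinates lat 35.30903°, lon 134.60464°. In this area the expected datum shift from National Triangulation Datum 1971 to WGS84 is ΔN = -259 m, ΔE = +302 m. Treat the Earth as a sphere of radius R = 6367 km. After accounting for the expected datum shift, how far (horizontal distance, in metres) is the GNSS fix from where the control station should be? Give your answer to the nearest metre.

49 m

Observed coordinate differences: Δφ = -0.00197°, Δλ = +0.00364°.
Converting to metres (1° lat = 111125 m, cos φ = 0.816027): observed ΔN = -218.9 m, observed ΔE = 330.1 m.
Subtracting the expected shift leaves a residual of -218.9 − (-259) = 40.1 m north and 330.1 − (302) = 28.1 m east.
Residual distance = √(40.1² + 28.1²) = 48.9 m.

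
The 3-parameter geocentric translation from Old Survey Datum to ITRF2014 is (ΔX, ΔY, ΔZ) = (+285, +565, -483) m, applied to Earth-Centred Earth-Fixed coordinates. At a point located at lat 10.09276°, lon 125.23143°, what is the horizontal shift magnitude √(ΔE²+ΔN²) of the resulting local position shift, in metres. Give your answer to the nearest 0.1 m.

The local east axis at (φ, λ) is (−sin λ, cos λ, 0), so ΔE = −sin(125.23143°)·285 + cos(125.23143°)·565 = -558.73 m.
The local north axis is (−sin φ cos λ, −sin φ sin λ, cos φ), giving ΔN = 28.812 − 80.876 − 475.526 = -527.59 m.
Horizontal magnitude = √(ΔE² + ΔN²) = √((-558.73)² + (-527.59)²) = 768.46 m.

768.5 m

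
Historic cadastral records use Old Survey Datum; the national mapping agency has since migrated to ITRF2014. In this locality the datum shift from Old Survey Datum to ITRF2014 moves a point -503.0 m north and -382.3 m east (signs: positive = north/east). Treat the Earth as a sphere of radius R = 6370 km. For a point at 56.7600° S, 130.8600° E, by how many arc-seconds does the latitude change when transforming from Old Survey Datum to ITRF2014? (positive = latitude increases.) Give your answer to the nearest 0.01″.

On a sphere of radius R, 1 rad of latitude = R, so Δφ = ΔN / R = -503.0 / 6370000 = -7.8964e-05 rad = -16.287″.

Δφ = -16.29″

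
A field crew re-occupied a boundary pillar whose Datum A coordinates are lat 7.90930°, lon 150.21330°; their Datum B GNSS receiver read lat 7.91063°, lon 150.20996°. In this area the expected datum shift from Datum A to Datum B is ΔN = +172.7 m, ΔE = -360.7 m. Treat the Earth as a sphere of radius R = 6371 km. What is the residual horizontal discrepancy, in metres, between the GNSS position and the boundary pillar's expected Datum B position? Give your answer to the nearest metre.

Observed coordinate differences: Δφ = +0.00133°, Δλ = -0.00334°.
Converting to metres (1° lat = 111195 m, cos φ = 0.990487): observed ΔN = 147.9 m, observed ΔE = -367.9 m.
Subtracting the expected shift leaves a residual of 147.9 − (172.7) = -24.8 m north and -367.9 − (-360.7) = -7.2 m east.
Residual distance = √((-24.8)² + (-7.2)²) = 25.8 m.

26 m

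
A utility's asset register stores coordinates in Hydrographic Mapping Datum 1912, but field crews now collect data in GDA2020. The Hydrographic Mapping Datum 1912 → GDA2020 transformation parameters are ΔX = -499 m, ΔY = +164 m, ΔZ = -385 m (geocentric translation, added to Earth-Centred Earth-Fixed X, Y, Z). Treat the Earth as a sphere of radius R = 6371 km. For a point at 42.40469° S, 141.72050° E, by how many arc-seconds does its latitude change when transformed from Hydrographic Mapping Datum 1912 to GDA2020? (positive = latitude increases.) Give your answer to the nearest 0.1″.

sin φ = -0.674363, cos φ = 0.738400, sin λ = 0.619498, cos λ = -0.784998.
North component: ΔN = −sin φ cos λ·ΔX − sin φ sin λ·ΔY + cos φ·ΔZ = −(-0.674363)(-0.784998)(-499) − (-0.674363)(0.619498)(164) + (0.738400)(-385) = 48.39 m.
1° of latitude spans πR/180 = 111195 m, so Δφ = 48.39 / 111195 × 3600 = 1.567″.

Δφ = 1.6″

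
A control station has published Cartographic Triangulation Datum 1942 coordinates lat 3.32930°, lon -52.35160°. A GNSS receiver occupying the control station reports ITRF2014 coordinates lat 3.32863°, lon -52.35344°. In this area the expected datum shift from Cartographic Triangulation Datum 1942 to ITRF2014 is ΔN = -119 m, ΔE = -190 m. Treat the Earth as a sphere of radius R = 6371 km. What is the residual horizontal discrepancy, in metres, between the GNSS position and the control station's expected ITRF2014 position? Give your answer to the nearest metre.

Observed coordinate differences: Δφ = -0.00067°, Δλ = -0.00184°.
Converting to metres (1° lat = 111195 m, cos φ = 0.998312): observed ΔN = -74.5 m, observed ΔE = -204.3 m.
Subtracting the expected shift leaves a residual of -74.5 − (-119) = 44.5 m north and -204.3 − (-190) = -14.3 m east.
Residual distance = √(44.5² + (-14.3)²) = 46.7 m.

47 m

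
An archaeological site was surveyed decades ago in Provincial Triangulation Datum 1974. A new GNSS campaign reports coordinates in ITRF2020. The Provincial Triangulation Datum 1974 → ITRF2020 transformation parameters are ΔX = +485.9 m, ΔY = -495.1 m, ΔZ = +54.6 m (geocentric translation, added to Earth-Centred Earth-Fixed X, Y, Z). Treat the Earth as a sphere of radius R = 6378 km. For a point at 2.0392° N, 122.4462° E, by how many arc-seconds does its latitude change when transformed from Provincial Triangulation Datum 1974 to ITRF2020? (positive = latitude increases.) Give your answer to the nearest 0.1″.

Δφ = 2.5″

sin φ = 0.035583, cos φ = 0.999367, sin λ = 0.843896, cos λ = -0.536507.
North component: ΔN = −sin φ cos λ·ΔX − sin φ sin λ·ΔY + cos φ·ΔZ = −(0.035583)(-0.536507)(485.9) − (0.035583)(0.843896)(-495.1) + (0.999367)(54.6) = 78.71 m.
1° of latitude spans πR/180 = 111317 m, so Δφ = 78.71 / 111317 × 3600 = 2.545″.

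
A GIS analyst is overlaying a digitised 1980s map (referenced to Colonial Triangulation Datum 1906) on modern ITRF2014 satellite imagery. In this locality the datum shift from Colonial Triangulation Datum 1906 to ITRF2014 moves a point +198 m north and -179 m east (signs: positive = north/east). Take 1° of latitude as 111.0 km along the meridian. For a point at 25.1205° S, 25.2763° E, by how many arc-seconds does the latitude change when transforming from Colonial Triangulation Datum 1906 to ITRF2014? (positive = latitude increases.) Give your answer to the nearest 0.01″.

1° of latitude = 111.0 km, so Δφ = 198.0 / 111000 = 0.0017838° = 6.422″.

Δφ = 6.42″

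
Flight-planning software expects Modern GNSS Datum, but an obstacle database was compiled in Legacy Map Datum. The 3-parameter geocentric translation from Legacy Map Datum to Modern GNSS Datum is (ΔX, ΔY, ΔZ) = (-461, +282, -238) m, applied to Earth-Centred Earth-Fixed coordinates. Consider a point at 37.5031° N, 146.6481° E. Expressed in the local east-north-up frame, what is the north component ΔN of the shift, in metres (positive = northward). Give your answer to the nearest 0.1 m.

ΔN = -517.6 m

The local north axis is (−sin φ cos λ, −sin φ sin λ, cos φ), giving ΔN = -234.437 − 94.388 − 188.810 = -517.64 m.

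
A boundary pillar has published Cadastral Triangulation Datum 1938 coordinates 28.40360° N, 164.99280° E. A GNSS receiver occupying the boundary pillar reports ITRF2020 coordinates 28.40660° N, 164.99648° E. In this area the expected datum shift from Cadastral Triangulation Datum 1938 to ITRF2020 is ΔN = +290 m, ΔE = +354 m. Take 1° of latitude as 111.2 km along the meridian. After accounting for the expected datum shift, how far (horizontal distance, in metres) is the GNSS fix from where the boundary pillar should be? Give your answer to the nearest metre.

Observed coordinate differences: Δφ = +0.00300°, Δλ = +0.00368°.
Converting to metres (1° lat = 111200 m, cos φ = 0.879619): observed ΔN = 333.6 m, observed ΔE = 360.0 m.
Subtracting the expected shift leaves a residual of 333.6 − (290) = 43.6 m north and 360.0 − (354) = 6.0 m east.
Residual distance = √(43.6² + 6.0²) = 44.0 m.

44 m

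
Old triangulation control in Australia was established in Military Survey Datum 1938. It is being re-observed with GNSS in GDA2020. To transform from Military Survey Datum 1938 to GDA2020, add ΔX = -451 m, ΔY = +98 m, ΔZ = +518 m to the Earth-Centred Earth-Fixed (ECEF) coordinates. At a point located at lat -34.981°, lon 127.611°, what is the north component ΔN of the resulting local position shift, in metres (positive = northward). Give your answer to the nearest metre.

ΔN = 627 m

At φ = -34.981°, λ = 127.611°: sin φ = -0.573305, cos φ = 0.819342, sin λ = 0.792172, cos λ = -0.610297.
ΔN = −sin φ cos λ·ΔX − sin φ sin λ·ΔY + cos φ·ΔZ = −(-0.573305)(-0.610297)(-451) − (-0.573305)(0.792172)(98) + (0.819342)(518) = 626.73 m.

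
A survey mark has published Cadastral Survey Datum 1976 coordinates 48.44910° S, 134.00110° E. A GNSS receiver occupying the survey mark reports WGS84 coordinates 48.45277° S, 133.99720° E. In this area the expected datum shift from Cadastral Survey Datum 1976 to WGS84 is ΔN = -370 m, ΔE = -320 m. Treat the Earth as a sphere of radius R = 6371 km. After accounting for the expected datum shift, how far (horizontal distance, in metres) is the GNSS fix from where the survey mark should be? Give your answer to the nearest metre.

Observed coordinate differences: Δφ = -0.00367°, Δλ = -0.00390°.
Converting to metres (1° lat = 111195 m, cos φ = 0.663285): observed ΔN = -408.1 m, observed ΔE = -287.6 m.
Subtracting the expected shift leaves a residual of -408.1 − (-370) = -38.1 m north and -287.6 − (-320) = 32.4 m east.
Residual distance = √((-38.1)² + 32.4²) = 50.0 m.

50 m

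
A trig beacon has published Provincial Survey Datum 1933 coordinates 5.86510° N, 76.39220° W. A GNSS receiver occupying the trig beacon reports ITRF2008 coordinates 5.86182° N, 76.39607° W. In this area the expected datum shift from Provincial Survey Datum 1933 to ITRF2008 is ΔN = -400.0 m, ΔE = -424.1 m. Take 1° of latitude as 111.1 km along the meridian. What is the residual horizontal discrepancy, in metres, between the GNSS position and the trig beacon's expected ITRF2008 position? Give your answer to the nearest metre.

36 m

Observed coordinate differences: Δφ = -0.00328°, Δλ = -0.00387°.
Converting to metres (1° lat = 111100 m, cos φ = 0.994765): observed ΔN = -364.4 m, observed ΔE = -427.7 m.
Subtracting the expected shift leaves a residual of -364.4 − (-400.0) = 35.6 m north and -427.7 − (-424.1) = -3.6 m east.
Residual distance = √(35.6² + (-3.6)²) = 35.8 m.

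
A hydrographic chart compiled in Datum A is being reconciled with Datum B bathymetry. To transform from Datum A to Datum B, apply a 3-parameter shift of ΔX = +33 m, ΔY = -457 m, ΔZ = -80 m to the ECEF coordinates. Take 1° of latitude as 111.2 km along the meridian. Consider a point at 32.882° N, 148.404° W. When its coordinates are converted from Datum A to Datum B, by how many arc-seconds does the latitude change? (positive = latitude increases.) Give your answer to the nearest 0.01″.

Δφ = -5.89″

sin φ = 0.542911, cos φ = 0.839790, sin λ = -0.523926, cos λ = -0.851764.
North component: ΔN = −sin φ cos λ·ΔX − sin φ sin λ·ΔY + cos φ·ΔZ = −(0.542911)(-0.851764)(33) − (0.542911)(-0.523926)(-457) + (0.839790)(-80) = -181.91 m.
1° of latitude spans 111200 m, so Δφ = -181.91 / 111200 × 3600 = -5.889″.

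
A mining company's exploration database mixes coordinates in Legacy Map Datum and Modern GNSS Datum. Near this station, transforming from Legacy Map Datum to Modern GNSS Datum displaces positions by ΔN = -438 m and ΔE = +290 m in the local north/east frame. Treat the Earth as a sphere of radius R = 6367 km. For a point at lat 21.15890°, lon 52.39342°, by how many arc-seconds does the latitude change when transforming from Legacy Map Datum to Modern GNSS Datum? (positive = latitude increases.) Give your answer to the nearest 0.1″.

Δφ = -14.2″

On a sphere of radius R, 1 rad of latitude = R, so Δφ = ΔN / R = -438.0 / 6367000 = -6.8792e-05 rad = -14.189″.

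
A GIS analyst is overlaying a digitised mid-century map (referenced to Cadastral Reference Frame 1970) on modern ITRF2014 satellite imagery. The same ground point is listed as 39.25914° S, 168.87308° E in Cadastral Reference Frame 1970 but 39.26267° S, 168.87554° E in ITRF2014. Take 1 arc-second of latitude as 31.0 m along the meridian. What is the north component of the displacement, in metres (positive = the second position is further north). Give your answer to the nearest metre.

Δφ = -39.26267° − -39.25914° = -0.00353°; Δλ = 168.87554° − 168.87308° = +0.00246°.
1° of latitude = 3600 × 31.00 = 111600 m.
ΔN = Δφ × 111600 = -393.9 m; ΔE = Δλ × 111600 × cos(-39.25914°) = +0.00246 × 111600 × 0.774292 = 212.6 m.

ΔN = -394 m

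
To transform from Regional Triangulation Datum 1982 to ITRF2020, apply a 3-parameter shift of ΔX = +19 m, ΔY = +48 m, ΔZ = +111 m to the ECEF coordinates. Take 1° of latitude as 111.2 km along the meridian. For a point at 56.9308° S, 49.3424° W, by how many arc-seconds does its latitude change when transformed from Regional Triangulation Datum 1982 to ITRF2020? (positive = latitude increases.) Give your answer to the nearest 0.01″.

Δφ = 1.31″

sin φ = -0.838012, cos φ = 0.545652, sin λ = -0.758617, cos λ = 0.651537.
North component: ΔN = −sin φ cos λ·ΔX − sin φ sin λ·ΔY + cos φ·ΔZ = −(-0.838012)(0.651537)(19) − (-0.838012)(-0.758617)(48) + (0.545652)(111) = 40.43 m.
1° of latitude spans 111200 m, so Δφ = 40.43 / 111200 × 3600 = 1.309″.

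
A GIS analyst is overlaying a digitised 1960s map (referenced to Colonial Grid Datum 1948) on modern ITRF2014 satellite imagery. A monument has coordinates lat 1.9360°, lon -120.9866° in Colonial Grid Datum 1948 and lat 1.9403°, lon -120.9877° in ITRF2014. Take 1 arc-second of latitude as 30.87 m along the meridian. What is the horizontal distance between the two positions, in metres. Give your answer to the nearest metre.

493 m

Δφ = 1.9403° − 1.9360° = +0.0043°; Δλ = -120.9877° − -120.9866° = -0.0011°.
1° of latitude = 3600 × 30.87 = 111132 m.
ΔN = Δφ × 111132 = 477.9 m; ΔE = Δλ × 111132 × cos(1.9360°) = -0.0011 × 111132 × 0.999429 = -122.2 m.
Distance = √(ΔE² + ΔN²) = √((-122.2)² + 477.9²) = 493.2 m.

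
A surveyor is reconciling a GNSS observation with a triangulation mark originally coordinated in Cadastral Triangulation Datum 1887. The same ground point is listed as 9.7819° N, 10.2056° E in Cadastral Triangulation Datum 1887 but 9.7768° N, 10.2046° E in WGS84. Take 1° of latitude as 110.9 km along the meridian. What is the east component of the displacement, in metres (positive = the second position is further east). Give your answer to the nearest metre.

ΔE = -109 m

Δφ = 9.7768° − 9.7819° = -0.0051°; Δλ = 10.2046° − 10.2056° = -0.0010°.
ΔN = Δφ × 110900 = -565.6 m; ΔE = Δλ × 110900 × cos(9.7819°) = -0.0010 × 110900 × 0.985462 = -109.3 m.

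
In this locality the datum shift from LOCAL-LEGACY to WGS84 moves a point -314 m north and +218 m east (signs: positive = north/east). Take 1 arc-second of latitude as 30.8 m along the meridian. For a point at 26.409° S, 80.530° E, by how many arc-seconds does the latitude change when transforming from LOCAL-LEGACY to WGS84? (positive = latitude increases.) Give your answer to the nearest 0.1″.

Δφ = -10.2″

1″ of latitude = 30.80 m, so Δφ = -314.0 / 30.80 = -10.195″.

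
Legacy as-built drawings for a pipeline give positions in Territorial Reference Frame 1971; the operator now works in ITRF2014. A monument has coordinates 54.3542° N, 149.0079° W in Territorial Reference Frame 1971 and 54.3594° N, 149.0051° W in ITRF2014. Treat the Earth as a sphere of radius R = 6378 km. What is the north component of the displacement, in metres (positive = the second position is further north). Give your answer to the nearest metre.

Δφ = 54.3594° − 54.3542° = +0.0052°; Δλ = -149.0051° − -149.0079° = +0.0028°.
1° along a meridian = πR/180 = 111317 m.
ΔN = Δφ × 111317 = 578.8 m; ΔE = Δλ × 111317 × cos(54.3542°) = +0.0028 × 111317 × 0.582773 = 181.6 m.

ΔN = 579 m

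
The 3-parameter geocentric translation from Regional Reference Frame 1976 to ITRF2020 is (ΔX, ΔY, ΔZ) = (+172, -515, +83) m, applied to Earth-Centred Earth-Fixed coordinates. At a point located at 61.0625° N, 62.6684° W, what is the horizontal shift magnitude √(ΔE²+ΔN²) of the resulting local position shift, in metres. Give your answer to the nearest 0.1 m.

At φ = 61.0625°, λ = -62.6684°: sin φ = 0.875148, cos φ = 0.483855, sin λ = -0.888364, cos λ = 0.459140.
ΔE = −sin λ·ΔX + cos λ·ΔY = −(-0.888364)·(172) + (0.459140)·(-515) = -83.66 m.
ΔN = −sin φ cos λ·ΔX − sin φ sin λ·ΔY + cos φ·ΔZ = −(0.875148)(0.459140)(172) − (0.875148)(-0.888364)(-515) + (0.483855)(83) = -429.34 m.
Horizontal magnitude = √(ΔE² + ΔN²) = √((-83.66)² + (-429.34)²) = 437.41 m.

437.4 m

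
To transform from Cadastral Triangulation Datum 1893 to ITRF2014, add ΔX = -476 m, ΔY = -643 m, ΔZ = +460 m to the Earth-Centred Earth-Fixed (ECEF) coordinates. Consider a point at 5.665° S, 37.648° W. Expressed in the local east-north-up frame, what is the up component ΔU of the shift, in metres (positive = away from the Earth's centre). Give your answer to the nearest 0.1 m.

The local up (radial) axis is (cos φ cos λ, cos φ sin λ, sin φ), giving ΔU = -375.046 + 390.832 − 45.407 = -29.62 m.

ΔU = -29.6 m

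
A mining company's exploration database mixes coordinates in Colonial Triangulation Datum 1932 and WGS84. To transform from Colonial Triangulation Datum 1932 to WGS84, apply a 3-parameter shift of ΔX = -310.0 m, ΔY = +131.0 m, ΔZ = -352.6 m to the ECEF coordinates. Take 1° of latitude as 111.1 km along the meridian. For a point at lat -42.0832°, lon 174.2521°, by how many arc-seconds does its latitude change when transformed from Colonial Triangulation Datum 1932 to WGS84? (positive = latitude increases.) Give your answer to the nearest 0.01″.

sin φ = -0.670209, cos φ = 0.742172, sin λ = 0.100152, cos λ = -0.994972.
North component: ΔN = −sin φ cos λ·ΔX − sin φ sin λ·ΔY + cos φ·ΔZ = −(-0.670209)(-0.994972)(-310.0) − (-0.670209)(0.100152)(131.0) + (0.742172)(-352.6) = -46.18 m.
1° of latitude spans 111100 m, so Δφ = -46.18 / 111100 × 3600 = -1.496″.

Δφ = -1.50″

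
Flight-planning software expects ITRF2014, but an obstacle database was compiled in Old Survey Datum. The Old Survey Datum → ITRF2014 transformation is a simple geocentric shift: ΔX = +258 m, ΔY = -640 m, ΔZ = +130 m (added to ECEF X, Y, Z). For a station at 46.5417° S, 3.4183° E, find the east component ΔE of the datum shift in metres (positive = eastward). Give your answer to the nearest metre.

ΔE = -654 m

At φ = -46.5417°, λ = 3.4183°: sin φ = -0.725875, cos φ = 0.687826, sin λ = 0.059625, cos λ = 0.998221.
ΔE = −sin λ·ΔX + cos λ·ΔY = −(0.059625)·(258) + (0.998221)·(-640) = -654.24 m.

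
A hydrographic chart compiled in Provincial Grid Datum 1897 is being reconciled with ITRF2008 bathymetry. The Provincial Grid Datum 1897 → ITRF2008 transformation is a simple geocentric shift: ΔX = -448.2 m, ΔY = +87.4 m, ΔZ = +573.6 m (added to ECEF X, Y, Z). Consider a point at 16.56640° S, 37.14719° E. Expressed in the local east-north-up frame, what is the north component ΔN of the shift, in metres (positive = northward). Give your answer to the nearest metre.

ΔN = 463 m

At φ = -16.56640°, λ = 37.14719°: sin φ = -0.285126, cos φ = 0.958490, sin λ = 0.603865, cos λ = 0.797087.
ΔN = −sin φ cos λ·ΔX − sin φ sin λ·ΔY + cos φ·ΔZ = −(-0.285126)(0.797087)(-448.2) − (-0.285126)(0.603865)(87.4) + (0.958490)(573.6) = 462.98 m.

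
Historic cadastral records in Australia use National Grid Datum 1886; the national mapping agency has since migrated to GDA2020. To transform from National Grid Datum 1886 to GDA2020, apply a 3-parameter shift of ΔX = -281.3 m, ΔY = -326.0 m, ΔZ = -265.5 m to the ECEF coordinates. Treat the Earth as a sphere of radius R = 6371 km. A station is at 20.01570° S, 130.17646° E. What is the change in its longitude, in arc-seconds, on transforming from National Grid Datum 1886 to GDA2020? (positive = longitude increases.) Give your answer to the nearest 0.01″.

sin φ = -0.342278, cos φ = 0.939599, sin λ = 0.764061, cos λ = -0.645144.
East component: ΔE = −sin λ·ΔX + cos λ·ΔY = −(0.764061)(-281.3) + (-0.645144)(-326.0) = 425.25 m.
1° of latitude spans πR/180 = 111195 m; at latitude φ, 1° of longitude spans that × cos φ = 104478.6 m, so Δλ = 425.25 / 104478.6 × 3600 = 14.653″.

Δλ = 14.65″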